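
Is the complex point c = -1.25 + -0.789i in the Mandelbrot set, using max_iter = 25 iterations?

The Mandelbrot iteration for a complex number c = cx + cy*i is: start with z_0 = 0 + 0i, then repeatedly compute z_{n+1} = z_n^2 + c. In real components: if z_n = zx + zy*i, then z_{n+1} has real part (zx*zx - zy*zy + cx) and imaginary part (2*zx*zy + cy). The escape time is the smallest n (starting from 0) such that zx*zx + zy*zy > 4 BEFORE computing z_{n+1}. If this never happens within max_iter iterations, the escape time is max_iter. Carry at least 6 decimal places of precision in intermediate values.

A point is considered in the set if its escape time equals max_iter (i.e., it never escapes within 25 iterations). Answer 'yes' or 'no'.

Answer: no

Derivation:
z_0 = 0 + 0i, c = -1.2500 + -0.7890i
Iter 1: z = -1.2500 + -0.7890i, |z|^2 = 2.1850
Iter 2: z = -0.3100 + 1.1835i, |z|^2 = 1.4968
Iter 3: z = -2.5546 + -1.5228i, |z|^2 = 8.8448
Escaped at iteration 3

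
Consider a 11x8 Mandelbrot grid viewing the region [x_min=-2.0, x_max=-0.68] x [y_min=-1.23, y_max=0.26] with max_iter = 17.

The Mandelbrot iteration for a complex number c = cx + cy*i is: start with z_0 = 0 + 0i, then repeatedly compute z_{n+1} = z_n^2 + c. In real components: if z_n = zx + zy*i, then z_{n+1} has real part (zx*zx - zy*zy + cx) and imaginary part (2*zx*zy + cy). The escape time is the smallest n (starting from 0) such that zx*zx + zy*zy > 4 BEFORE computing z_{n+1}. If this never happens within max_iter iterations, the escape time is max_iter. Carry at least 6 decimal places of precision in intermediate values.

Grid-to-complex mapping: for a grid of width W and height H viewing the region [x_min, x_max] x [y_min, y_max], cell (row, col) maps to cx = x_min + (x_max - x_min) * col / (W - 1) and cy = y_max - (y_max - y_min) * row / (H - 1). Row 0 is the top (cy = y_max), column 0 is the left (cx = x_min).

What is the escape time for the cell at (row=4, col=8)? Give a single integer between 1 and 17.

z_0 = 0 + 0i, c = -0.9440 + -0.5914i
Iter 1: z = -0.9440 + -0.5914i, |z|^2 = 1.2409
Iter 2: z = -0.4027 + 0.5252i, |z|^2 = 0.4380
Iter 3: z = -1.0577 + -1.0144i, |z|^2 = 2.1477
Iter 4: z = -0.8542 + 1.5543i, |z|^2 = 3.1457
Iter 5: z = -2.6303 + -3.2469i, |z|^2 = 17.4611
Escaped at iteration 5

Answer: 5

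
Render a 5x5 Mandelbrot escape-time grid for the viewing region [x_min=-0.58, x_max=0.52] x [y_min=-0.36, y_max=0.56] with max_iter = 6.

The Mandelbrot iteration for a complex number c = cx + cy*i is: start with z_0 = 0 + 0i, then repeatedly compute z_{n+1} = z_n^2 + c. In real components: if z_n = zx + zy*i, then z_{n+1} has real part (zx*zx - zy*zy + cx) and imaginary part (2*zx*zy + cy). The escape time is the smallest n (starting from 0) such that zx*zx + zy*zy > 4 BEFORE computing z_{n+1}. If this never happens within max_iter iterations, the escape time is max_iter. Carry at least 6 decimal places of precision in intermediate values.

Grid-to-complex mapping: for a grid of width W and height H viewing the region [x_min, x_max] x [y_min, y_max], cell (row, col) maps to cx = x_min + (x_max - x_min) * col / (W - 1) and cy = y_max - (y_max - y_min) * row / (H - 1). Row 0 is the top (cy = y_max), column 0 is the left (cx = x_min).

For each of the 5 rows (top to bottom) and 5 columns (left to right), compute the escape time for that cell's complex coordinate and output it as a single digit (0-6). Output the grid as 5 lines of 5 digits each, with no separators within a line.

Answer: 66664
66665
66665
66665
66665

Derivation:
(row=0, col=0): c = -0.5800 + 0.5600i → escape time 6
(row=0, col=1): c = -0.3050 + 0.5600i → escape time 6
(row=0, col=2): c = -0.0300 + 0.5600i → escape time 6
(row=0, col=3): c = 0.2450 + 0.5600i → escape time 6
(row=0, col=4): c = 0.5200 + 0.5600i → escape time 4
(row=1, col=0): c = -0.5800 + 0.3300i → escape time 6
(row=1, col=1): c = -0.3050 + 0.3300i → escape time 6
(row=1, col=2): c = -0.0300 + 0.3300i → escape time 6
(row=1, col=3): c = 0.2450 + 0.3300i → escape time 6
(row=1, col=4): c = 0.5200 + 0.3300i → escape time 5
(row=2, col=0): c = -0.5800 + 0.1000i → escape time 6
(row=2, col=1): c = -0.3050 + 0.1000i → escape time 6
(row=2, col=2): c = -0.0300 + 0.1000i → escape time 6
(row=2, col=3): c = 0.2450 + 0.1000i → escape time 6
(row=2, col=4): c = 0.5200 + 0.1000i → escape time 5
(row=3, col=0): c = -0.5800 + -0.1300i → escape time 6
(row=3, col=1): c = -0.3050 + -0.1300i → escape time 6
(row=3, col=2): c = -0.0300 + -0.1300i → escape time 6
(row=3, col=3): c = 0.2450 + -0.1300i → escape time 6
(row=3, col=4): c = 0.5200 + -0.1300i → escape time 5
(row=4, col=0): c = -0.5800 + -0.3600i → escape time 6
(row=4, col=1): c = -0.3050 + -0.3600i → escape time 6
(row=4, col=2): c = -0.0300 + -0.3600i → escape time 6
(row=4, col=3): c = 0.2450 + -0.3600i → escape time 6
(row=4, col=4): c = 0.5200 + -0.3600i → escape time 5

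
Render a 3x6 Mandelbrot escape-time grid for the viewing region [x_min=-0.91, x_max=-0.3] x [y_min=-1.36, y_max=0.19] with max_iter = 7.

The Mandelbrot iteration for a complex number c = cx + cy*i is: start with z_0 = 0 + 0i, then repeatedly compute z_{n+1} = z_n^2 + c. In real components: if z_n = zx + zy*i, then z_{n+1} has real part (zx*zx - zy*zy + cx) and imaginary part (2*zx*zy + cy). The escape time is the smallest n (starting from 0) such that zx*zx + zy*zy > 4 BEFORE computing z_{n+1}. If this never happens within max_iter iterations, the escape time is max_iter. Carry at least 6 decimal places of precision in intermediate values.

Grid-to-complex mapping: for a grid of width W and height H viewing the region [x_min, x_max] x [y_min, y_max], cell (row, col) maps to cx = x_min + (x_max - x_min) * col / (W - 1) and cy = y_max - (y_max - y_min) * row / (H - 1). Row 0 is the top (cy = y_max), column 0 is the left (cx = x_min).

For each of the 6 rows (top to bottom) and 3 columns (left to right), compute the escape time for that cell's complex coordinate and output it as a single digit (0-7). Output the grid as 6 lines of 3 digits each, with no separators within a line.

Answer: 777
777
677
457
335
222

Derivation:
(row=0, col=0): c = -0.9100 + 0.1900i → escape time 7
(row=0, col=1): c = -0.6050 + 0.1900i → escape time 7
(row=0, col=2): c = -0.3000 + 0.1900i → escape time 7
(row=1, col=0): c = -0.9100 + -0.1200i → escape time 7
(row=1, col=1): c = -0.6050 + -0.1200i → escape time 7
(row=1, col=2): c = -0.3000 + -0.1200i → escape time 7
(row=2, col=0): c = -0.9100 + -0.4300i → escape time 6
(row=2, col=1): c = -0.6050 + -0.4300i → escape time 7
(row=2, col=2): c = -0.3000 + -0.4300i → escape time 7
(row=3, col=0): c = -0.9100 + -0.7400i → escape time 4
(row=3, col=1): c = -0.6050 + -0.7400i → escape time 5
(row=3, col=2): c = -0.3000 + -0.7400i → escape time 7
(row=4, col=0): c = -0.9100 + -1.0500i → escape time 3
(row=4, col=1): c = -0.6050 + -1.0500i → escape time 3
(row=4, col=2): c = -0.3000 + -1.0500i → escape time 5
(row=5, col=0): c = -0.9100 + -1.3600i → escape time 2
(row=5, col=1): c = -0.6050 + -1.3600i → escape time 2
(row=5, col=2): c = -0.3000 + -1.3600i → escape time 2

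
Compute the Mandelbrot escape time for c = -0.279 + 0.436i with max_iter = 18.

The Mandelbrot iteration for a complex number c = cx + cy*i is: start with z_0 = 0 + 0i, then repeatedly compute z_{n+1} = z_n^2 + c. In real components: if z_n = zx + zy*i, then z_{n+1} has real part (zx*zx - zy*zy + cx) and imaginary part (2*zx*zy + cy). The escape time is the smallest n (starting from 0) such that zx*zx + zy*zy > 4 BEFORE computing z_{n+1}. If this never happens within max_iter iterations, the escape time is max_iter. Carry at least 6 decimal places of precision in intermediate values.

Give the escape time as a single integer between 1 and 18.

Answer: 18

Derivation:
z_0 = 0 + 0i, c = -0.2790 + 0.4360i
Iter 1: z = -0.2790 + 0.4360i, |z|^2 = 0.2679
Iter 2: z = -0.3913 + 0.1927i, |z|^2 = 0.1902
Iter 3: z = -0.1631 + 0.2852i, |z|^2 = 0.1079
Iter 4: z = -0.3338 + 0.3430i, |z|^2 = 0.2290
Iter 5: z = -0.2853 + 0.2071i, |z|^2 = 0.1242
Iter 6: z = -0.2405 + 0.3179i, |z|^2 = 0.1589
Iter 7: z = -0.3222 + 0.2831i, |z|^2 = 0.1840
Iter 8: z = -0.2553 + 0.2536i, |z|^2 = 0.1295
Iter 9: z = -0.2781 + 0.3065i, |z|^2 = 0.1713
Iter 10: z = -0.2956 + 0.2655i, |z|^2 = 0.1579
Iter 11: z = -0.2621 + 0.2790i, |z|^2 = 0.1466
Iter 12: z = -0.2881 + 0.2897i, |z|^2 = 0.1670
Iter 13: z = -0.2799 + 0.2690i, |z|^2 = 0.1507
Iter 14: z = -0.2730 + 0.2854i, |z|^2 = 0.1560
Iter 15: z = -0.2859 + 0.2802i, |z|^2 = 0.1602
Iter 16: z = -0.2757 + 0.2758i, |z|^2 = 0.1521
Iter 17: z = -0.2790 + 0.2839i, |z|^2 = 0.1585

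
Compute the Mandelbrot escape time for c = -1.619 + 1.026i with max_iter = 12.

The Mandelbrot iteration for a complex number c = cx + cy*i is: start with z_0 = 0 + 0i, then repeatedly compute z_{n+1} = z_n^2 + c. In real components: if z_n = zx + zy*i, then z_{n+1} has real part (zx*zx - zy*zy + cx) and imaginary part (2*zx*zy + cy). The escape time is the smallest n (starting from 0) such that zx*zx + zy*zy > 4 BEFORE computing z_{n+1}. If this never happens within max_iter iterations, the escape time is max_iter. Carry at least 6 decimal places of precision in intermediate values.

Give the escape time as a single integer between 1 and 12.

z_0 = 0 + 0i, c = -1.6190 + 1.0260i
Iter 1: z = -1.6190 + 1.0260i, |z|^2 = 3.6738
Iter 2: z = -0.0505 + -2.2962i, |z|^2 = 5.2750
Escaped at iteration 2

Answer: 2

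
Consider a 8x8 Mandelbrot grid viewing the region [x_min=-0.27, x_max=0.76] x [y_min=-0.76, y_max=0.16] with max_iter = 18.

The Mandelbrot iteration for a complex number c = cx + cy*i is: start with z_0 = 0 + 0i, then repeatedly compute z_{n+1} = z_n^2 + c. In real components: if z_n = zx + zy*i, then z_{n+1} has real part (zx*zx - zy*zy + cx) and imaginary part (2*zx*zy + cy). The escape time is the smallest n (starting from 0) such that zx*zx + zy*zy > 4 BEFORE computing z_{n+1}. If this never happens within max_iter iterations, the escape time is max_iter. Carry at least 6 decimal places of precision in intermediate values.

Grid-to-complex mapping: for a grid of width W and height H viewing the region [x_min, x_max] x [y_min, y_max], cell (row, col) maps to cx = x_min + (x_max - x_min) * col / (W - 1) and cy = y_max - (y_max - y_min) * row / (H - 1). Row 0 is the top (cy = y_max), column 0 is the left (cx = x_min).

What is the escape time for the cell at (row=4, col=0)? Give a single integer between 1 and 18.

Answer: 18

Derivation:
z_0 = 0 + 0i, c = -0.2700 + -0.3657i
Iter 1: z = -0.2700 + -0.3657i, |z|^2 = 0.2066
Iter 2: z = -0.3308 + -0.1682i, |z|^2 = 0.1378
Iter 3: z = -0.1888 + -0.2544i, |z|^2 = 0.1004
Iter 4: z = -0.2991 + -0.2696i, |z|^2 = 0.1621
Iter 5: z = -0.2533 + -0.2044i, |z|^2 = 0.1059
Iter 6: z = -0.2477 + -0.2622i, |z|^2 = 0.1301
Iter 7: z = -0.2774 + -0.2359i, |z|^2 = 0.1326
Iter 8: z = -0.2487 + -0.2349i, |z|^2 = 0.1170
Iter 9: z = -0.2633 + -0.2489i, |z|^2 = 0.1313
Iter 10: z = -0.2626 + -0.2346i, |z|^2 = 0.1240
Iter 11: z = -0.2561 + -0.2425i, |z|^2 = 0.1244
Iter 12: z = -0.2632 + -0.2415i, |z|^2 = 0.1276
Iter 13: z = -0.2591 + -0.2386i, |z|^2 = 0.1240
Iter 14: z = -0.2598 + -0.2421i, |z|^2 = 0.1261
Iter 15: z = -0.2611 + -0.2399i, |z|^2 = 0.1257
Iter 16: z = -0.2594 + -0.2404i, |z|^2 = 0.1251
Iter 17: z = -0.2605 + -0.2410i, |z|^2 = 0.1260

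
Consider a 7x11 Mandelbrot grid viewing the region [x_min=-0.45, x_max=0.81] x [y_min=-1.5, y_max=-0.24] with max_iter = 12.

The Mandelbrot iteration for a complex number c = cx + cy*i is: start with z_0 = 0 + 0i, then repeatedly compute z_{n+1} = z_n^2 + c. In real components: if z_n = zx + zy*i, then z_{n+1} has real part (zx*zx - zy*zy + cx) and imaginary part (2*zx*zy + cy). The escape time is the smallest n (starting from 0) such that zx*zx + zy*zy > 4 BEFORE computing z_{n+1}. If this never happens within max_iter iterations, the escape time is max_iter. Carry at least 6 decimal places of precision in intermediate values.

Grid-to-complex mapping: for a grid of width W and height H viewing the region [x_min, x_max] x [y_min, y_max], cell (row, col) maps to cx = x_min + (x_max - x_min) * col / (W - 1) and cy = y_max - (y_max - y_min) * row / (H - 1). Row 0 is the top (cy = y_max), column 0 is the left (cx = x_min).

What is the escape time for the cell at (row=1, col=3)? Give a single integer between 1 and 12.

z_0 = 0 + 0i, c = 0.1800 + -0.3660i
Iter 1: z = 0.1800 + -0.3660i, |z|^2 = 0.1664
Iter 2: z = 0.0784 + -0.4978i, |z|^2 = 0.2539
Iter 3: z = -0.0616 + -0.4441i, |z|^2 = 0.2010
Iter 4: z = -0.0134 + -0.3113i, |z|^2 = 0.0971
Iter 5: z = 0.0833 + -0.3576i, |z|^2 = 0.1348
Iter 6: z = 0.0590 + -0.4256i, |z|^2 = 0.1846
Iter 7: z = 0.0024 + -0.4162i, |z|^2 = 0.1733
Iter 8: z = 0.0067 + -0.3680i, |z|^2 = 0.1355
Iter 9: z = 0.0446 + -0.3710i, |z|^2 = 0.1396
Iter 10: z = 0.0444 + -0.3991i, |z|^2 = 0.1613
Iter 11: z = 0.0227 + -0.4014i, |z|^2 = 0.1617

Answer: 12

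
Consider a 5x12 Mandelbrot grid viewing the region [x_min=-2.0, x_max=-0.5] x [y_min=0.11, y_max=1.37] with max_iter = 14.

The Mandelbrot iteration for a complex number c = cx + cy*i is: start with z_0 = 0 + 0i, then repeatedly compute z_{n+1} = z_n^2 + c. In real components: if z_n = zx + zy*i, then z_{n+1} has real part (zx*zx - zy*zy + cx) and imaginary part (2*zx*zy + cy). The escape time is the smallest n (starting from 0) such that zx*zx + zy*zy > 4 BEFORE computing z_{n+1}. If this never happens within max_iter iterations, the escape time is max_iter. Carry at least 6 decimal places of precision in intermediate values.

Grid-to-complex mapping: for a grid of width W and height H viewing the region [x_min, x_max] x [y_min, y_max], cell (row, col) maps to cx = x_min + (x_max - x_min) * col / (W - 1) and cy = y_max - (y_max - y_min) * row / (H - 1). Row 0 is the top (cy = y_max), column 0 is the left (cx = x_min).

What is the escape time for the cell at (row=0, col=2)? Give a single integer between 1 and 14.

z_0 = 0 + 0i, c = -1.2500 + 1.3700i
Iter 1: z = -1.2500 + 1.3700i, |z|^2 = 3.4394
Iter 2: z = -1.5644 + -2.0550i, |z|^2 = 6.6704
Escaped at iteration 2

Answer: 2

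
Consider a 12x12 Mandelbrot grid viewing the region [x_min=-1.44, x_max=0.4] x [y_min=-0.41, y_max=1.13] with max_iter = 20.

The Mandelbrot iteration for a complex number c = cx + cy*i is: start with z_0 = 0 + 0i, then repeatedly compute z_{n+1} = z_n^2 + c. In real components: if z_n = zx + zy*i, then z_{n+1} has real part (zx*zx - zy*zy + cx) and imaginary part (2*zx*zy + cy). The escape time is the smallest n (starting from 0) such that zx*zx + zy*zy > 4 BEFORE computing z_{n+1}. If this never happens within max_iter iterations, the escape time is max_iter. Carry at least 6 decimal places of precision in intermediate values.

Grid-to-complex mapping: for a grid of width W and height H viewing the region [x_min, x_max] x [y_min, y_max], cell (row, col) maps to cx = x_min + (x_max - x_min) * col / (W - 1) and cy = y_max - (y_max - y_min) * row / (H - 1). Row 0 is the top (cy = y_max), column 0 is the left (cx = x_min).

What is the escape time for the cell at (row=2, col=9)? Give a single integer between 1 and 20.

Answer: 6

Derivation:
z_0 = 0 + 0i, c = 0.0655 + 0.8500i
Iter 1: z = 0.0655 + 0.8500i, |z|^2 = 0.7268
Iter 2: z = -0.6528 + 0.9613i, |z|^2 = 1.3501
Iter 3: z = -0.4325 + -0.4050i, |z|^2 = 0.3510
Iter 4: z = 0.0885 + 1.2003i, |z|^2 = 1.4485
Iter 5: z = -1.3674 + 1.0625i, |z|^2 = 2.9986
Iter 6: z = 0.8064 + -2.0557i, |z|^2 = 4.8760
Escaped at iteration 6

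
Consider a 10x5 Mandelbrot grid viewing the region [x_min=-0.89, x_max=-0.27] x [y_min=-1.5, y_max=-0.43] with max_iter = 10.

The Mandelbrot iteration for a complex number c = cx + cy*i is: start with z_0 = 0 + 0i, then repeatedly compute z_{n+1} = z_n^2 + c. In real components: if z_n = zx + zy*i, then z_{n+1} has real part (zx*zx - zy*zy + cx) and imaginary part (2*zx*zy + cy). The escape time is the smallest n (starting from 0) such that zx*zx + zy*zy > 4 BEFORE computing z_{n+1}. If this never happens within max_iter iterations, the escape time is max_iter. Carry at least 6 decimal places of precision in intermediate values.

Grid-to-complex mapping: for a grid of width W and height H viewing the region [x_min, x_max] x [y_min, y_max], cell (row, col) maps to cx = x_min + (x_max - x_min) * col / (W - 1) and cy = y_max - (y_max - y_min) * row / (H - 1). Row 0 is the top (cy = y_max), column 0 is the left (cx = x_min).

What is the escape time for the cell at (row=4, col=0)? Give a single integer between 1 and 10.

Answer: 2

Derivation:
z_0 = 0 + 0i, c = -0.8900 + -1.5000i
Iter 1: z = -0.8900 + -1.5000i, |z|^2 = 3.0421
Iter 2: z = -2.3479 + 1.1700i, |z|^2 = 6.8815
Escaped at iteration 2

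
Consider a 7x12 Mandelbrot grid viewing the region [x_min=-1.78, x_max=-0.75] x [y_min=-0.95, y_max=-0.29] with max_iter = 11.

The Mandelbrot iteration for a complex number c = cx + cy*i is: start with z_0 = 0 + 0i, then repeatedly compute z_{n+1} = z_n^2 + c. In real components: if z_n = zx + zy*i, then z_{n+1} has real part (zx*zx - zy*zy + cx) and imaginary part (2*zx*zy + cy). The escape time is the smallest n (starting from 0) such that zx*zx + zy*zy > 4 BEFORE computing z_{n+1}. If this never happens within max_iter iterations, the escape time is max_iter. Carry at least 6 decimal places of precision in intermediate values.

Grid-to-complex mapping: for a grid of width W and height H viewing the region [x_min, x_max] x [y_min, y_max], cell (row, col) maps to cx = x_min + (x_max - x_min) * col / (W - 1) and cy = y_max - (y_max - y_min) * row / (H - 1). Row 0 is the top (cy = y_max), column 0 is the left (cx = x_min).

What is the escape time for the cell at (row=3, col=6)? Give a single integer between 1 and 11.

z_0 = 0 + 0i, c = -0.7500 + -0.4700i
Iter 1: z = -0.7500 + -0.4700i, |z|^2 = 0.7834
Iter 2: z = -0.4084 + 0.2350i, |z|^2 = 0.2220
Iter 3: z = -0.6384 + -0.6619i, |z|^2 = 0.8458
Iter 4: z = -0.7806 + 0.3752i, |z|^2 = 0.7501
Iter 5: z = -0.2815 + -1.0558i, |z|^2 = 1.1939
Iter 6: z = -1.7854 + 0.1244i, |z|^2 = 3.2032
Iter 7: z = 2.4223 + -0.9142i, |z|^2 = 6.7031
Escaped at iteration 7

Answer: 7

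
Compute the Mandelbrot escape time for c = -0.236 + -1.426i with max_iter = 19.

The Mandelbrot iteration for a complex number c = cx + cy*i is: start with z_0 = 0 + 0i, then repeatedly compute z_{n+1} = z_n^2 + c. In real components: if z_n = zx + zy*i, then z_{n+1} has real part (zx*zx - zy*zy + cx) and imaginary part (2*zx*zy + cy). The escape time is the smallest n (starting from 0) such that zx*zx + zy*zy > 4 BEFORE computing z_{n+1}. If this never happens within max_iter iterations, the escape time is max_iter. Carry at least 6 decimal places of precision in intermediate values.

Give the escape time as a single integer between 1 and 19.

Answer: 2

Derivation:
z_0 = 0 + 0i, c = -0.2360 + -1.4260i
Iter 1: z = -0.2360 + -1.4260i, |z|^2 = 2.0892
Iter 2: z = -2.2138 + -0.7529i, |z|^2 = 5.4677
Escaped at iteration 2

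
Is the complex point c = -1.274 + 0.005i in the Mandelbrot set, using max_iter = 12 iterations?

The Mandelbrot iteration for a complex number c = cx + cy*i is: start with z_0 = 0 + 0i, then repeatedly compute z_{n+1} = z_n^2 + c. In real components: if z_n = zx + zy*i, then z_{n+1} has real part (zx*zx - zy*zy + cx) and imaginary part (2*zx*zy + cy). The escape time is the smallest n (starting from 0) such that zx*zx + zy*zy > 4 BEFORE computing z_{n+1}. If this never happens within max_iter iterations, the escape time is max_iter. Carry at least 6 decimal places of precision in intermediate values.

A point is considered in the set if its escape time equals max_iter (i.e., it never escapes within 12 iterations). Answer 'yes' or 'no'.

Answer: yes

Derivation:
z_0 = 0 + 0i, c = -1.2740 + 0.0050i
Iter 1: z = -1.2740 + 0.0050i, |z|^2 = 1.6231
Iter 2: z = 0.3491 + -0.0077i, |z|^2 = 0.1219
Iter 3: z = -1.1522 + -0.0004i, |z|^2 = 1.3276
Iter 4: z = 0.0536 + 0.0059i, |z|^2 = 0.0029
Iter 5: z = -1.2712 + 0.0056i, |z|^2 = 1.6159
Iter 6: z = 0.3418 + -0.0093i, |z|^2 = 0.1169
Iter 7: z = -1.1572 + -0.0014i, |z|^2 = 1.3392
Iter 8: z = 0.0652 + 0.0082i, |z|^2 = 0.0043
Iter 9: z = -1.2698 + 0.0061i, |z|^2 = 1.6125
Iter 10: z = 0.3384 + -0.0104i, |z|^2 = 0.1146
Iter 11: z = -1.1596 + -0.0020i, |z|^2 = 1.3447
Did not escape in 12 iterations → in set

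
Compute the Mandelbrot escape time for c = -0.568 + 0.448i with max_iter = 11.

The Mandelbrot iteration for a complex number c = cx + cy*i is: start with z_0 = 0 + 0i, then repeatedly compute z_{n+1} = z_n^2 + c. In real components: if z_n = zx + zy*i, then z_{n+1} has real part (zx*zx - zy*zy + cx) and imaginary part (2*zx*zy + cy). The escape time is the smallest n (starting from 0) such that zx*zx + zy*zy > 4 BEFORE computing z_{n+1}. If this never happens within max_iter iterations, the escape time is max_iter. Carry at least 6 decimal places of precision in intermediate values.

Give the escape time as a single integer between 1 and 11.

Answer: 11

Derivation:
z_0 = 0 + 0i, c = -0.5680 + 0.4480i
Iter 1: z = -0.5680 + 0.4480i, |z|^2 = 0.5233
Iter 2: z = -0.4461 + -0.0609i, |z|^2 = 0.2027
Iter 3: z = -0.3727 + 0.5024i, |z|^2 = 0.3913
Iter 4: z = -0.6814 + 0.0735i, |z|^2 = 0.4698
Iter 5: z = -0.1090 + 0.3478i, |z|^2 = 0.1329
Iter 6: z = -0.6771 + 0.3721i, |z|^2 = 0.5969
Iter 7: z = -0.2481 + -0.0559i, |z|^2 = 0.0647
Iter 8: z = -0.5096 + 0.4758i, |z|^2 = 0.4860
Iter 9: z = -0.5347 + -0.0369i, |z|^2 = 0.2872
Iter 10: z = -0.2835 + 0.4874i, |z|^2 = 0.3180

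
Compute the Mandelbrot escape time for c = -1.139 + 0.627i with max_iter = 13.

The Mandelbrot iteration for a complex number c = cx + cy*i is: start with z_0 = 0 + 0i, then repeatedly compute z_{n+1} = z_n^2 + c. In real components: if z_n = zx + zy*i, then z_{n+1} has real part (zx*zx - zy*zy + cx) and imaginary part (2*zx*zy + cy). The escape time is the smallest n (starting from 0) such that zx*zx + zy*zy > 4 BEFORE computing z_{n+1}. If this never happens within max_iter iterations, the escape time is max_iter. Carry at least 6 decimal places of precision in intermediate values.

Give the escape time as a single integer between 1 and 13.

Answer: 4

Derivation:
z_0 = 0 + 0i, c = -1.1390 + 0.6270i
Iter 1: z = -1.1390 + 0.6270i, |z|^2 = 1.6905
Iter 2: z = -0.2348 + -0.8013i, |z|^2 = 0.6972
Iter 3: z = -1.7260 + 1.0033i, |z|^2 = 3.9855
Iter 4: z = 0.8333 + -2.8363i, |z|^2 = 8.7391
Escaped at iteration 4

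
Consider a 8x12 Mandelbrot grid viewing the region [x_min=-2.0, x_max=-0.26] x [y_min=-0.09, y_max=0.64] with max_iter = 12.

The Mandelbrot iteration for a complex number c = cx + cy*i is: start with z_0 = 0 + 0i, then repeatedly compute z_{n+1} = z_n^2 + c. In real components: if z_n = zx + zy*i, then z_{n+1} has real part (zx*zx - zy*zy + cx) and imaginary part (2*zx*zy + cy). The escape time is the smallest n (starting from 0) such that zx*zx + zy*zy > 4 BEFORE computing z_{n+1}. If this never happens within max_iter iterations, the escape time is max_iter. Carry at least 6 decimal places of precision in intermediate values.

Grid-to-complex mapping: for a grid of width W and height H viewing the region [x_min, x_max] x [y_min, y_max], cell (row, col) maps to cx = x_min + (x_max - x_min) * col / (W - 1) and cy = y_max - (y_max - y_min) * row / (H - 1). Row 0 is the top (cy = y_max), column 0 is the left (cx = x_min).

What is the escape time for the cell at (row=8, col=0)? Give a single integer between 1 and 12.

Answer: 1

Derivation:
z_0 = 0 + 0i, c = -2.0000 + 0.1091i
Iter 1: z = -2.0000 + 0.1091i, |z|^2 = 4.0119
Escaped at iteration 1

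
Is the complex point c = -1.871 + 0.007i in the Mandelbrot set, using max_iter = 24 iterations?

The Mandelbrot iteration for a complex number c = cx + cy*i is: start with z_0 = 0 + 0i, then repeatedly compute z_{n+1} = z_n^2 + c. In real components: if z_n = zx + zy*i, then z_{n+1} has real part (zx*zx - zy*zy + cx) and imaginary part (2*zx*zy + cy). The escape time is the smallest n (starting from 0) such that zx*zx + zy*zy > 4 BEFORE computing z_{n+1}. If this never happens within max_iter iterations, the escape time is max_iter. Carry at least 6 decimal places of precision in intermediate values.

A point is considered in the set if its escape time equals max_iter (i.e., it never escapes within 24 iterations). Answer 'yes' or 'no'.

Answer: no

Derivation:
z_0 = 0 + 0i, c = -1.8710 + 0.0070i
Iter 1: z = -1.8710 + 0.0070i, |z|^2 = 3.5007
Iter 2: z = 1.6296 + -0.0192i, |z|^2 = 2.6559
Iter 3: z = 0.7842 + -0.0556i, |z|^2 = 0.6181
Iter 4: z = -1.2591 + -0.0801i, |z|^2 = 1.5918
Iter 5: z = -0.2921 + 0.2088i, |z|^2 = 0.1289
Iter 6: z = -1.8293 + -0.1150i, |z|^2 = 3.3596
Iter 7: z = 1.4621 + 0.4276i, |z|^2 = 2.3207
Iter 8: z = 0.0840 + 1.2574i, |z|^2 = 1.5881
Iter 9: z = -3.4450 + 0.2182i, |z|^2 = 11.9157
Escaped at iteration 9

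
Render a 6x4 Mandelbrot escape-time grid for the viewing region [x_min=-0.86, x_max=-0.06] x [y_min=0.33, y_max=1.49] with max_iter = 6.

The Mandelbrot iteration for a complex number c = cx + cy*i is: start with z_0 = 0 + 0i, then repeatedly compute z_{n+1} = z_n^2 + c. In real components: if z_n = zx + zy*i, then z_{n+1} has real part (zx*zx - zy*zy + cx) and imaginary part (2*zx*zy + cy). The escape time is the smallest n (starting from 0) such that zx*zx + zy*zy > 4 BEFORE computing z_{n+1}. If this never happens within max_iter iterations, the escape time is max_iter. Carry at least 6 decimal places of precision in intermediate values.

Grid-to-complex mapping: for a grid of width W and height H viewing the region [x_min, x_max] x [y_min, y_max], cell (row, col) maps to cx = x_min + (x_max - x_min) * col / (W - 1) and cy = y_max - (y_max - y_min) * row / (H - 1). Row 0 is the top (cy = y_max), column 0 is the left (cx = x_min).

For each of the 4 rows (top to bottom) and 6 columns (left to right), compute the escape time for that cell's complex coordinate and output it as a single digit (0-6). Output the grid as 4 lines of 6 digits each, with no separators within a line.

Answer: 222222
333465
456666
666666

Derivation:
(row=0, col=0): c = -0.8600 + 1.4900i → escape time 2
(row=0, col=1): c = -0.7000 + 1.4900i → escape time 2
(row=0, col=2): c = -0.5400 + 1.4900i → escape time 2
(row=0, col=3): c = -0.3800 + 1.4900i → escape time 2
(row=0, col=4): c = -0.2200 + 1.4900i → escape time 2
(row=0, col=5): c = -0.0600 + 1.4900i → escape time 2
(row=1, col=0): c = -0.8600 + 1.1033i → escape time 3
(row=1, col=1): c = -0.7000 + 1.1033i → escape time 3
(row=1, col=2): c = -0.5400 + 1.1033i → escape time 3
(row=1, col=3): c = -0.3800 + 1.1033i → escape time 4
(row=1, col=4): c = -0.2200 + 1.1033i → escape time 6
(row=1, col=5): c = -0.0600 + 1.1033i → escape time 5
(row=2, col=0): c = -0.8600 + 0.7167i → escape time 4
(row=2, col=1): c = -0.7000 + 0.7167i → escape time 5
(row=2, col=2): c = -0.5400 + 0.7167i → escape time 6
(row=2, col=3): c = -0.3800 + 0.7167i → escape time 6
(row=2, col=4): c = -0.2200 + 0.7167i → escape time 6
(row=2, col=5): c = -0.0600 + 0.7167i → escape time 6
(row=3, col=0): c = -0.8600 + 0.3300i → escape time 6
(row=3, col=1): c = -0.7000 + 0.3300i → escape time 6
(row=3, col=2): c = -0.5400 + 0.3300i → escape time 6
(row=3, col=3): c = -0.3800 + 0.3300i → escape time 6
(row=3, col=4): c = -0.2200 + 0.3300i → escape time 6
(row=3, col=5): c = -0.0600 + 0.3300i → escape time 6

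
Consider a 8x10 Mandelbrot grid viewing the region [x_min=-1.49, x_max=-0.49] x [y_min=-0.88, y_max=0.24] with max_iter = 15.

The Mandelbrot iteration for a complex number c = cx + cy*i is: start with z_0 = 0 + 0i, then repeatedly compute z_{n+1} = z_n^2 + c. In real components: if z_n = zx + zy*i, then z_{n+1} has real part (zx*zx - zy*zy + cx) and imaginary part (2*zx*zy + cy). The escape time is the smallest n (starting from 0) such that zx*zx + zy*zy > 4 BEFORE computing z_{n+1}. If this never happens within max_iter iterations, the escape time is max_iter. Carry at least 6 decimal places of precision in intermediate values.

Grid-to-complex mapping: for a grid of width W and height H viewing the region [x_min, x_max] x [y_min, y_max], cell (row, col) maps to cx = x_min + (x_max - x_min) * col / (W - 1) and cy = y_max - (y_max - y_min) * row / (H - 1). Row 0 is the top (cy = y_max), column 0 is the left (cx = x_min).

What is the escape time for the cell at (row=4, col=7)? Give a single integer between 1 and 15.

z_0 = 0 + 0i, c = -0.4900 + -0.2578i
Iter 1: z = -0.4900 + -0.2578i, |z|^2 = 0.3065
Iter 2: z = -0.3163 + -0.0052i, |z|^2 = 0.1001
Iter 3: z = -0.3899 + -0.2545i, |z|^2 = 0.2168
Iter 4: z = -0.4027 + -0.0593i, |z|^2 = 0.1657
Iter 5: z = -0.3313 + -0.2100i, |z|^2 = 0.1539
Iter 6: z = -0.4243 + -0.1186i, |z|^2 = 0.1941
Iter 7: z = -0.3240 + -0.1571i, |z|^2 = 0.1297
Iter 8: z = -0.4097 + -0.1560i, |z|^2 = 0.1922
Iter 9: z = -0.3465 + -0.1300i, |z|^2 = 0.1369
Iter 10: z = -0.3869 + -0.1677i, |z|^2 = 0.1778
Iter 11: z = -0.3685 + -0.1280i, |z|^2 = 0.1522
Iter 12: z = -0.3706 + -0.1634i, |z|^2 = 0.1641
Iter 13: z = -0.3794 + -0.1366i, |z|^2 = 0.1626
Iter 14: z = -0.3648 + -0.1541i, |z|^2 = 0.1568

Answer: 15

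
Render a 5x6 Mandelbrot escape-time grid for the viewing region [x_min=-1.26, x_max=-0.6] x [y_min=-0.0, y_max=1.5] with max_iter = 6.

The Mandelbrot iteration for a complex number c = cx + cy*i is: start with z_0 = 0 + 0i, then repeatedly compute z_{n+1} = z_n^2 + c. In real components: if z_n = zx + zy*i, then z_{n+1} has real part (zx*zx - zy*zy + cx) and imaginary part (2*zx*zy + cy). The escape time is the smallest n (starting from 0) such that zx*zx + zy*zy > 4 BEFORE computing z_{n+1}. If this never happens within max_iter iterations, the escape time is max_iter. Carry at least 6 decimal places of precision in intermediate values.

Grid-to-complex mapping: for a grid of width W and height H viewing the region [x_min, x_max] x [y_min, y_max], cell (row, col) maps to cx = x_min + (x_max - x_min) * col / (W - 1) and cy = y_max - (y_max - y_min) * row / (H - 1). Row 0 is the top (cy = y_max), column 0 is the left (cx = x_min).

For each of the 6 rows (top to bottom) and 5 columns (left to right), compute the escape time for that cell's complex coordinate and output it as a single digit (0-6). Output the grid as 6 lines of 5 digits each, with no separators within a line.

Answer: 22222
23333
33344
34556
66666
66666

Derivation:
(row=0, col=0): c = -1.2600 + 1.5000i → escape time 2
(row=0, col=1): c = -1.0950 + 1.5000i → escape time 2
(row=0, col=2): c = -0.9300 + 1.5000i → escape time 2
(row=0, col=3): c = -0.7650 + 1.5000i → escape time 2
(row=0, col=4): c = -0.6000 + 1.5000i → escape time 2
(row=1, col=0): c = -1.2600 + 1.2000i → escape time 2
(row=1, col=1): c = -1.0950 + 1.2000i → escape time 3
(row=1, col=2): c = -0.9300 + 1.2000i → escape time 3
(row=1, col=3): c = -0.7650 + 1.2000i → escape time 3
(row=1, col=4): c = -0.6000 + 1.2000i → escape time 3
(row=2, col=0): c = -1.2600 + 0.9000i → escape time 3
(row=2, col=1): c = -1.0950 + 0.9000i → escape time 3
(row=2, col=2): c = -0.9300 + 0.9000i → escape time 3
(row=2, col=3): c = -0.7650 + 0.9000i → escape time 4
(row=2, col=4): c = -0.6000 + 0.9000i → escape time 4
(row=3, col=0): c = -1.2600 + 0.6000i → escape time 3
(row=3, col=1): c = -1.0950 + 0.6000i → escape time 4
(row=3, col=2): c = -0.9300 + 0.6000i → escape time 5
(row=3, col=3): c = -0.7650 + 0.6000i → escape time 5
(row=3, col=4): c = -0.6000 + 0.6000i → escape time 6
(row=4, col=0): c = -1.2600 + 0.3000i → escape time 6
(row=4, col=1): c = -1.0950 + 0.3000i → escape time 6
(row=4, col=2): c = -0.9300 + 0.3000i → escape time 6
(row=4, col=3): c = -0.7650 + 0.3000i → escape time 6
(row=4, col=4): c = -0.6000 + 0.3000i → escape time 6
(row=5, col=0): c = -1.2600 + 0.0000i → escape time 6
(row=5, col=1): c = -1.0950 + 0.0000i → escape time 6
(row=5, col=2): c = -0.9300 + 0.0000i → escape time 6
(row=5, col=3): c = -0.7650 + 0.0000i → escape time 6
(row=5, col=4): c = -0.6000 + 0.0000i → escape time 6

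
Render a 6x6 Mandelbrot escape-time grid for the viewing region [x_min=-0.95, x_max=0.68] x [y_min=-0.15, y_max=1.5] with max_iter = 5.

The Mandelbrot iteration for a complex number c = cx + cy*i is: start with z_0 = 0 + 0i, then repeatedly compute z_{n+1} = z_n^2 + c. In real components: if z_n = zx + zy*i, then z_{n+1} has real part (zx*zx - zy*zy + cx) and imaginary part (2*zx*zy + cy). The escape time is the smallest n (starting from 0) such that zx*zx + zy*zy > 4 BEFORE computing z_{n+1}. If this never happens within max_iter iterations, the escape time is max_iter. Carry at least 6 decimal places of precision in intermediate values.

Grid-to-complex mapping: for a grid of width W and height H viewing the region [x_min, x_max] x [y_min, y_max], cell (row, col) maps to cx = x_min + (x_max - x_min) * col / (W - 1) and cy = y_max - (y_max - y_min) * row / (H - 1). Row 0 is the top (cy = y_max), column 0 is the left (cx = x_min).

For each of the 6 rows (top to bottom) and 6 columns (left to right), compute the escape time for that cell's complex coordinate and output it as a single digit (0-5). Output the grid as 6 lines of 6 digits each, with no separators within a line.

Answer: 222222
334322
345542
555553
555553
555553

Derivation:
(row=0, col=0): c = -0.9500 + 1.5000i → escape time 2
(row=0, col=1): c = -0.6240 + 1.5000i → escape time 2
(row=0, col=2): c = -0.2980 + 1.5000i → escape time 2
(row=0, col=3): c = 0.0280 + 1.5000i → escape time 2
(row=0, col=4): c = 0.3540 + 1.5000i → escape time 2
(row=0, col=5): c = 0.6800 + 1.5000i → escape time 2
(row=1, col=0): c = -0.9500 + 1.1700i → escape time 3
(row=1, col=1): c = -0.6240 + 1.1700i → escape time 3
(row=1, col=2): c = -0.2980 + 1.1700i → escape time 4
(row=1, col=3): c = 0.0280 + 1.1700i → escape time 3
(row=1, col=4): c = 0.3540 + 1.1700i → escape time 2
(row=1, col=5): c = 0.6800 + 1.1700i → escape time 2
(row=2, col=0): c = -0.9500 + 0.8400i → escape time 3
(row=2, col=1): c = -0.6240 + 0.8400i → escape time 4
(row=2, col=2): c = -0.2980 + 0.8400i → escape time 5
(row=2, col=3): c = 0.0280 + 0.8400i → escape time 5
(row=2, col=4): c = 0.3540 + 0.8400i → escape time 4
(row=2, col=5): c = 0.6800 + 0.8400i → escape time 2
(row=3, col=0): c = -0.9500 + 0.5100i → escape time 5
(row=3, col=1): c = -0.6240 + 0.5100i → escape time 5
(row=3, col=2): c = -0.2980 + 0.5100i → escape time 5
(row=3, col=3): c = 0.0280 + 0.5100i → escape time 5
(row=3, col=4): c = 0.3540 + 0.5100i → escape time 5
(row=3, col=5): c = 0.6800 + 0.5100i → escape time 3
(row=4, col=0): c = -0.9500 + 0.1800i → escape time 5
(row=4, col=1): c = -0.6240 + 0.1800i → escape time 5
(row=4, col=2): c = -0.2980 + 0.1800i → escape time 5
(row=4, col=3): c = 0.0280 + 0.1800i → escape time 5
(row=4, col=4): c = 0.3540 + 0.1800i → escape time 5
(row=4, col=5): c = 0.6800 + 0.1800i → escape time 3
(row=5, col=0): c = -0.9500 + -0.1500i → escape time 5
(row=5, col=1): c = -0.6240 + -0.1500i → escape time 5
(row=5, col=2): c = -0.2980 + -0.1500i → escape time 5
(row=5, col=3): c = 0.0280 + -0.1500i → escape time 5
(row=5, col=4): c = 0.3540 + -0.1500i → escape time 5
(row=5, col=5): c = 0.6800 + -0.1500i → escape time 3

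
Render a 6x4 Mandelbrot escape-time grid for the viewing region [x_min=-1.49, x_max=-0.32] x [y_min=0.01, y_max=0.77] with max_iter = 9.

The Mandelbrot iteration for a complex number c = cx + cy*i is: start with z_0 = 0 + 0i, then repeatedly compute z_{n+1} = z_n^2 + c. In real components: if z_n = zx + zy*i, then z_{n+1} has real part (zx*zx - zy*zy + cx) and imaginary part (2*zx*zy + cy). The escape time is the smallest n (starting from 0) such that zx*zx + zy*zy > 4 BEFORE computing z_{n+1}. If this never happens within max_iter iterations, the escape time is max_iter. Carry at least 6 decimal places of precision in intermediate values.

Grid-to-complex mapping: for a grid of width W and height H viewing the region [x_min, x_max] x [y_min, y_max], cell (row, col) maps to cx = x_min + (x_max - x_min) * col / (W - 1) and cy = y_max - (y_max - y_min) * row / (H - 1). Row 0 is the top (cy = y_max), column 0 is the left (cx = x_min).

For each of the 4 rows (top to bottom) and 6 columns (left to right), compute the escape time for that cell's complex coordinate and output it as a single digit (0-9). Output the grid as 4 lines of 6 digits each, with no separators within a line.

Answer: 333458
345699
599999
999999

Derivation:
(row=0, col=0): c = -1.4900 + 0.7700i → escape time 3
(row=0, col=1): c = -1.2560 + 0.7700i → escape time 3
(row=0, col=2): c = -1.0220 + 0.7700i → escape time 3
(row=0, col=3): c = -0.7880 + 0.7700i → escape time 4
(row=0, col=4): c = -0.5540 + 0.7700i → escape time 5
(row=0, col=5): c = -0.3200 + 0.7700i → escape time 8
(row=1, col=0): c = -1.4900 + 0.5167i → escape time 3
(row=1, col=1): c = -1.2560 + 0.5167i → escape time 4
(row=1, col=2): c = -1.0220 + 0.5167i → escape time 5
(row=1, col=3): c = -0.7880 + 0.5167i → escape time 6
(row=1, col=4): c = -0.5540 + 0.5167i → escape time 9
(row=1, col=5): c = -0.3200 + 0.5167i → escape time 9
(row=2, col=0): c = -1.4900 + 0.2633i → escape time 5
(row=2, col=1): c = -1.2560 + 0.2633i → escape time 9
(row=2, col=2): c = -1.0220 + 0.2633i → escape time 9
(row=2, col=3): c = -0.7880 + 0.2633i → escape time 9
(row=2, col=4): c = -0.5540 + 0.2633i → escape time 9
(row=2, col=5): c = -0.3200 + 0.2633i → escape time 9
(row=3, col=0): c = -1.4900 + 0.0100i → escape time 9
(row=3, col=1): c = -1.2560 + 0.0100i → escape time 9
(row=3, col=2): c = -1.0220 + 0.0100i → escape time 9
(row=3, col=3): c = -0.7880 + 0.0100i → escape time 9
(row=3, col=4): c = -0.5540 + 0.0100i → escape time 9
(row=3, col=5): c = -0.3200 + 0.0100i → escape time 9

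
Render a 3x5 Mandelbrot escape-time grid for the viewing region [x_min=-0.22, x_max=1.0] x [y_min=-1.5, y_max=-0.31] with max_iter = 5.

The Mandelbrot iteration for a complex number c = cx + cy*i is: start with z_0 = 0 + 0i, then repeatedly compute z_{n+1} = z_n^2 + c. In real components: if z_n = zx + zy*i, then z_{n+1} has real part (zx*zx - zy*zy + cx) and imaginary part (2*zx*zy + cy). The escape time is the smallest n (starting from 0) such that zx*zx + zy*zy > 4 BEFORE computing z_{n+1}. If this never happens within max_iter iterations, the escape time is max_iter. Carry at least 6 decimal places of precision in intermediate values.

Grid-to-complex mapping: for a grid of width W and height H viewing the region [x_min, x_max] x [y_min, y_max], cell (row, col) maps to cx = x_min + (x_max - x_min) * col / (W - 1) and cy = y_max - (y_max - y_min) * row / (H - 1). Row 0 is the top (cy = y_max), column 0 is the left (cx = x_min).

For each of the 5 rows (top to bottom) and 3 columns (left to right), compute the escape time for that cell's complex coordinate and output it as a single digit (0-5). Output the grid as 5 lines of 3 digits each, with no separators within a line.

Answer: 552
552
532
322
222

Derivation:
(row=0, col=0): c = -0.2200 + -0.3100i → escape time 5
(row=0, col=1): c = 0.3900 + -0.3100i → escape time 5
(row=0, col=2): c = 1.0000 + -0.3100i → escape time 2
(row=1, col=0): c = -0.2200 + -0.6075i → escape time 5
(row=1, col=1): c = 0.3900 + -0.6075i → escape time 5
(row=1, col=2): c = 1.0000 + -0.6075i → escape time 2
(row=2, col=0): c = -0.2200 + -0.9050i → escape time 5
(row=2, col=1): c = 0.3900 + -0.9050i → escape time 3
(row=2, col=2): c = 1.0000 + -0.9050i → escape time 2
(row=3, col=0): c = -0.2200 + -1.2025i → escape time 3
(row=3, col=1): c = 0.3900 + -1.2025i → escape time 2
(row=3, col=2): c = 1.0000 + -1.2025i → escape time 2
(row=4, col=0): c = -0.2200 + -1.5000i → escape time 2
(row=4, col=1): c = 0.3900 + -1.5000i → escape time 2
(row=4, col=2): c = 1.0000 + -1.5000i → escape time 2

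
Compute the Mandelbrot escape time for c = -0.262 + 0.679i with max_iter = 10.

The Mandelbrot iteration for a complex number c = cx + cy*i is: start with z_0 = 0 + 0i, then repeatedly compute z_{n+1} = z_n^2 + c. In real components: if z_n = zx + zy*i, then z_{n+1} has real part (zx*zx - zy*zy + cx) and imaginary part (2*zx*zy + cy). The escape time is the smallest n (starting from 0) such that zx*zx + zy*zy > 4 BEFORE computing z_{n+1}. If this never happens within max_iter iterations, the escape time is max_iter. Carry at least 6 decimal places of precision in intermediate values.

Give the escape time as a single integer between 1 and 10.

z_0 = 0 + 0i, c = -0.2620 + 0.6790i
Iter 1: z = -0.2620 + 0.6790i, |z|^2 = 0.5297
Iter 2: z = -0.6544 + 0.3232i, |z|^2 = 0.5327
Iter 3: z = 0.0618 + 0.2560i, |z|^2 = 0.0693
Iter 4: z = -0.3237 + 0.7106i, |z|^2 = 0.6098
Iter 5: z = -0.6622 + 0.2189i, |z|^2 = 0.4864
Iter 6: z = 0.1286 + 0.3891i, |z|^2 = 0.1679
Iter 7: z = -0.3968 + 0.7791i, |z|^2 = 0.7644
Iter 8: z = -0.7114 + 0.0607i, |z|^2 = 0.5098
Iter 9: z = 0.2405 + 0.5927i, |z|^2 = 0.4091

Answer: 10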